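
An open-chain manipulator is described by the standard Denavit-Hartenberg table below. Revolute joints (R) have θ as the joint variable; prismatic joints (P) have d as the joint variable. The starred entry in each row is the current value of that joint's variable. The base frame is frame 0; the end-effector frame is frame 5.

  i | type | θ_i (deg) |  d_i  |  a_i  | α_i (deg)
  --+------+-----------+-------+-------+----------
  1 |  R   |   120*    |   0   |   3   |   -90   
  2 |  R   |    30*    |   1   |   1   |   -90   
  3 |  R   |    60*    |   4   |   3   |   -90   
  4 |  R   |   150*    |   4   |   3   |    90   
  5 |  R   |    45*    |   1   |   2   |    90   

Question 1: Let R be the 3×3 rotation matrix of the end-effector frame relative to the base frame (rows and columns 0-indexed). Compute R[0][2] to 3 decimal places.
End-effector z-axis (col 2 of R) = (-0.9864,-0.0592,0.1531)
R[0][2] = -0.9864

-0.986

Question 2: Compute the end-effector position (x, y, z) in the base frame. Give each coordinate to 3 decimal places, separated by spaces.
1.635 0.023 1.122

after link 1: o_1 = (-1.5000, 2.5981, 0.0000)
after link 2: o_2 = (-2.7990, 2.8481, -0.5000)
after link 3: o_3 = (-0.1986, 3.5401, -4.7141)
after link 4: o_4 = (1.2724, 0.4922, -1.0335)
after link 5: o_5 = (1.6352, 0.0228, 1.1224)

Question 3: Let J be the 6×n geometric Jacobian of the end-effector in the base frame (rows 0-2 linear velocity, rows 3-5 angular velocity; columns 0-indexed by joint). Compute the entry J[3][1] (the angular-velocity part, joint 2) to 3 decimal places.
-0.866

axis z_1 = (-0.8660,-0.5000,0.0000); lever o_n−o_1 = (3.1352,-2.5753,1.1224)
cross product → J_v[:, 1] = (-0.5612,0.9721,3.7979)
J_ω[:, 1] = z_1
entry J[3][1] = -0.8660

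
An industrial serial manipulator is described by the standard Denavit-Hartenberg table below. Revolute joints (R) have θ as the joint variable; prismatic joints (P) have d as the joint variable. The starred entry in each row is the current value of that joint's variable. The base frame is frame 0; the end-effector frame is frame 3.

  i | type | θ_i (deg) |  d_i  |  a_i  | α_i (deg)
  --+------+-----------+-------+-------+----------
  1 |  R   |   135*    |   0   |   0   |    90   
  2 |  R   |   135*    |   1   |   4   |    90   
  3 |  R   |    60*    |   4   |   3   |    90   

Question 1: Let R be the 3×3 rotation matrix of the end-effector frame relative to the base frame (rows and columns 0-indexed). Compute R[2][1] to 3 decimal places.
0.707

End-effector y-axis (col 1 of R) = (-0.5000,0.5000,0.7071)
R[2][1] = 0.7071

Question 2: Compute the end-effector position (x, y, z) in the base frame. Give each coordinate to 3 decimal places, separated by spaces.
3.294 1.794 6.718

after link 1: o_1 = (0.0000, 0.0000, 0.0000)
after link 2: o_2 = (2.7071, -1.2929, 2.8284)
after link 3: o_3 = (3.2942, 1.7942, 6.7175)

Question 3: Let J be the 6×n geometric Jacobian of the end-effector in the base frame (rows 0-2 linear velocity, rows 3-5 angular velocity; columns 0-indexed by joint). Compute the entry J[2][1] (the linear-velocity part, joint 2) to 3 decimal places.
-1.061

axis z_1 = (0.7071,0.7071,0.0000); lever o_n−o_1 = (3.2942,1.7942,6.7175)
cross product → J_v[:, 1] = (4.7500,-4.7500,-1.0607)
J_ω[:, 1] = z_1
entry J[2][1] = -1.0607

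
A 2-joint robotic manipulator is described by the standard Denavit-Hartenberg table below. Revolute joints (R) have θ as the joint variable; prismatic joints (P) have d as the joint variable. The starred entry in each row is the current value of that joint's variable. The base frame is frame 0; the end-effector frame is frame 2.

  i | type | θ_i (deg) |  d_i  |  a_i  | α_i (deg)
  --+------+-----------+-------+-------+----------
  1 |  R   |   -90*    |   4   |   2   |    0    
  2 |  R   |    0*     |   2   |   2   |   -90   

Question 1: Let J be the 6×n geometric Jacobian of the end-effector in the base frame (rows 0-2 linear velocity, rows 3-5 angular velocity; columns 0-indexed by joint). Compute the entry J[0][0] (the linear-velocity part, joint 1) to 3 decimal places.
axis z_0 = ẑ; lever o_n−o_0 = (0.0000,-4.0000,6.0000)
cross product → J_v[:, 0] = (4.0000,0.0000,-0.0000)
J_ω[:, 0] = z_0
entry J[0][0] = 4.0000

4.000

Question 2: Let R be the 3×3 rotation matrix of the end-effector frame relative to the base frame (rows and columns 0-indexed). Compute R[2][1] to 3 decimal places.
End-effector y-axis (col 1 of R) = (0.0000,0.0000,-1.0000)
R[2][1] = -1.0000

-1.000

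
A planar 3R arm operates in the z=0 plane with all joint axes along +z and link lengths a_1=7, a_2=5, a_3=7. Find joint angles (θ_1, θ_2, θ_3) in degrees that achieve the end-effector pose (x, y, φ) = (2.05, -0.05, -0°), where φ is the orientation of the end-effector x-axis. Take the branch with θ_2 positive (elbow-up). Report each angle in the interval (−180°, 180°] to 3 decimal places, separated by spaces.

134.997 134.997 90.006

wrist centre = target − a_3·(cos φ, sin φ) = (-4.9500, -0.0500)
cos θ_2 = (24.5050−7²−5²)/(2·7·5) = -0.7071; θ_2 = 134.9971° (elbow-up)
β = atan2(-0.0500,-4.9500) = -179.4213°; ψ = atan2(3.5357,3.4646) = 45.5816°
θ_1 = β − ψ = -225.0029°
θ_3 = φ − θ_1 − θ_2 = 90.0058° (wrapped to (-180°,180°])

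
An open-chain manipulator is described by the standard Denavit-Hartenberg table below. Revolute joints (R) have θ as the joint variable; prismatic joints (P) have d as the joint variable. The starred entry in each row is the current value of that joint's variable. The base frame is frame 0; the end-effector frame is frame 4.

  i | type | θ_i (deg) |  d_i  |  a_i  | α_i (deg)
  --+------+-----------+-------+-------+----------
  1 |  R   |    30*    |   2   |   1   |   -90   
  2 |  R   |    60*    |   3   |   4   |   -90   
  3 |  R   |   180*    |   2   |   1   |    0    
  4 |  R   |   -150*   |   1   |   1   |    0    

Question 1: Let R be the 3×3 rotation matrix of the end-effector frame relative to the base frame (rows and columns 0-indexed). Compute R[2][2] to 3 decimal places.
-0.500

End-effector z-axis (col 2 of R) = (-0.7500,-0.4330,-0.5000)
R[2][2] = -0.5000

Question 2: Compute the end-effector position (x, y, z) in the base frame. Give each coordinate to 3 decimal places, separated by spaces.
after link 1: o_1 = (0.8660, 0.5000, 2.0000)
after link 2: o_2 = (1.0981, 4.0981, -1.4641)
after link 3: o_3 = (-0.8349, 2.9821, -1.5981)
after link 4: o_4 = (-0.9599, 2.3325, -2.8481)

-0.960 2.333 -2.848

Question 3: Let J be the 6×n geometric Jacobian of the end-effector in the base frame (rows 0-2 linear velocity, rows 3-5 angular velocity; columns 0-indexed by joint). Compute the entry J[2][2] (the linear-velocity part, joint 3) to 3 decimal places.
0.433

axis z_2 = (-0.7500,-0.4330,-0.5000); lever o_n−o_2 = (-2.0580,-1.7655,-1.3840)
cross product → J_v[:, 2] = (-0.2835,-0.0090,0.4330)
J_ω[:, 2] = z_2
entry J[2][2] = 0.4330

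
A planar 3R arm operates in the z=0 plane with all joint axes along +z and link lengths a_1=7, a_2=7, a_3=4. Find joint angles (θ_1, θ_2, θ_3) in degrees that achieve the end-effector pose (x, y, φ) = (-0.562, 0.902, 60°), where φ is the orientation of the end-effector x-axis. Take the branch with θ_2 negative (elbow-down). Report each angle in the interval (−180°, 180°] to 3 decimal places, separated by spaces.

-59.998 -150.002 -90.000

wrist centre = target − a_3·(cos φ, sin φ) = (-2.5620, -2.5621)
cos θ_2 = (13.1282−7²−7²)/(2·7·7) = -0.8660; θ_2 = -150.0015° (elbow-down)
β = atan2(-2.5621,-2.5620) = -134.9989°; ψ = atan2(-3.4998,0.9377) = -75.0008°
θ_1 = β − ψ = -59.9981°
θ_3 = φ − θ_1 − θ_2 = -90.0004° (wrapped to (-180°,180°])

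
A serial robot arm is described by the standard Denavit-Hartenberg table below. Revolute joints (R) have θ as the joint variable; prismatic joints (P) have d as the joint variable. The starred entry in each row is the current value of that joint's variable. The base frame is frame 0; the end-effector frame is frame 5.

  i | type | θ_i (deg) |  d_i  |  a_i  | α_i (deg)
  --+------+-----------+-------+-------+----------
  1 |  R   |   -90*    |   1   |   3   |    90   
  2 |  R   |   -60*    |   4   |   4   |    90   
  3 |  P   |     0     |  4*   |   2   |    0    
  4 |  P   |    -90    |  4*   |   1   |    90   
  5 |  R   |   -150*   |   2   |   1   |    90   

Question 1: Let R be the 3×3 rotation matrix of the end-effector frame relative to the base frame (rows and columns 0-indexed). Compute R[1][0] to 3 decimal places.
-0.433

End-effector x-axis (col 0 of R) = (-0.8660,-0.4330,0.2500)
R[1][0] = -0.4330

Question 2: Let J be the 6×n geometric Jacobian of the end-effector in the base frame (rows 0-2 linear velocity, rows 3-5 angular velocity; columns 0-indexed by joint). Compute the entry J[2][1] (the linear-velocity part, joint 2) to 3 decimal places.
axis z_1 = (-1.0000,-0.0000,0.0000); lever o_n−o_1 = (-3.8660,4.4952,-7.2141)
cross product → J_v[:, 1] = (0.0000,-7.2141,-4.4952)
J_ω[:, 1] = z_1
entry J[2][1] = -4.4952

-4.495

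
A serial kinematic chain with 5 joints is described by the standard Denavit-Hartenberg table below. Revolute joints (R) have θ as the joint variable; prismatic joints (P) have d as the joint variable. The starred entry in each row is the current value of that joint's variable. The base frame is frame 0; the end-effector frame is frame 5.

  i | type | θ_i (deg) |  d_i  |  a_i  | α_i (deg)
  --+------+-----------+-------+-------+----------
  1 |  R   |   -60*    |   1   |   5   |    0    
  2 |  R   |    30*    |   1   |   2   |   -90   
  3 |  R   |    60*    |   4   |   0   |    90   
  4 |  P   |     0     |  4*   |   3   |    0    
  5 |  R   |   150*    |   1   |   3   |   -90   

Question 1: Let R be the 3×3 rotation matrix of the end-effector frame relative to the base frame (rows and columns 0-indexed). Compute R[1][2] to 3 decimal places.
End-effector z-axis (col 2 of R) = (-0.6495,-0.6250,0.4330)
R[1][2] = -0.6250

-0.625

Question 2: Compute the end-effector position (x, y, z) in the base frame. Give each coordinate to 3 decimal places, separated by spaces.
10.906 -2.833 4.152

after link 1: o_1 = (2.5000, -4.3301, 1.0000)
after link 2: o_2 = (4.2321, -5.3301, 2.0000)
after link 3: o_3 = (6.2321, -1.8660, 2.0000)
after link 4: o_4 = (10.5311, -4.3481, 1.4019)
after link 5: o_5 = (10.9061, -2.8325, 4.1519)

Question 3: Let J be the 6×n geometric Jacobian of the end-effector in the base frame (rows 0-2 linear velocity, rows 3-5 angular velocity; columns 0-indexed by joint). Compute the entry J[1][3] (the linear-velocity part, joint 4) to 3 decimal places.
-0.433

prismatic axis z_3 = (0.7500,-0.4330,0.5000)
J_v[:, 3] = z_3; J_ω[:, 3] = (0,0,0)
entry J[1][3] = -0.4330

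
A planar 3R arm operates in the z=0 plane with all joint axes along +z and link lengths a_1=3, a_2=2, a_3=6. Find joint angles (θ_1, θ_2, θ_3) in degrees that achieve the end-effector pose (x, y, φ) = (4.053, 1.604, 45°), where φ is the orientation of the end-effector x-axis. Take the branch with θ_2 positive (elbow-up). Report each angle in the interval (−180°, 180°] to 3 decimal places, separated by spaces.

-135.005 120.009 59.997

wrist centre = target − a_3·(cos φ, sin φ) = (-0.1896, -2.6386)
cos θ_2 = (6.9984−3²−2²)/(2·3·2) = -0.5001; θ_2 = 120.0089° (elbow-up)
β = atan2(-2.6386,-0.1896) = -94.1108°; ψ = atan2(1.7319,1.9997) = 40.8947°
θ_1 = β − ψ = -135.0055°
θ_3 = φ − θ_1 − θ_2 = 59.9966° (wrapped to (-180°,180°])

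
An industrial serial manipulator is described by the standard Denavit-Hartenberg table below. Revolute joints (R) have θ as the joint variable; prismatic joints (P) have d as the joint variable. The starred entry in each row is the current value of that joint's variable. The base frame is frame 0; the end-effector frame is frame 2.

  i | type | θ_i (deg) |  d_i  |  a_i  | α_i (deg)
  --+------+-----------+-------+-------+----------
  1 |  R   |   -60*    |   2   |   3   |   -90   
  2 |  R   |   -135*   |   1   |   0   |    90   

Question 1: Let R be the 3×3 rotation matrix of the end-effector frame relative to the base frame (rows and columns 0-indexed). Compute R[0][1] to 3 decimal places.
0.866

End-effector y-axis (col 1 of R) = (0.8660,0.5000,0.0000)
R[0][1] = 0.8660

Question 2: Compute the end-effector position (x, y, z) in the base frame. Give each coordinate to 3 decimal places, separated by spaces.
after link 1: o_1 = (1.5000, -2.5981, 2.0000)
after link 2: o_2 = (2.3660, -2.0981, 2.0000)

2.366 -2.098 2.000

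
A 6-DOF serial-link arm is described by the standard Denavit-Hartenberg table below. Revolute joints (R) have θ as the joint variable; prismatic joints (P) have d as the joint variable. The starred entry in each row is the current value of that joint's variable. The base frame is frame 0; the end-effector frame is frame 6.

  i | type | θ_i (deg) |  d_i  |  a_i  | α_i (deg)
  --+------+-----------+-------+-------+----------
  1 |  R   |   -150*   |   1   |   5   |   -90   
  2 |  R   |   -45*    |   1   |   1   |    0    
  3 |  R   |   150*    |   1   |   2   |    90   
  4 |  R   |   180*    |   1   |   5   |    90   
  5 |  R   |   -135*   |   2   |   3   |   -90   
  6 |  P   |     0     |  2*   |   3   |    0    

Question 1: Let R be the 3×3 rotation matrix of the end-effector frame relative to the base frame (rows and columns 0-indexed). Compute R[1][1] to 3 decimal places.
0.866

End-effector y-axis (col 1 of R) = (-0.5000,0.8660,0.0000)
R[1][1] = 0.8660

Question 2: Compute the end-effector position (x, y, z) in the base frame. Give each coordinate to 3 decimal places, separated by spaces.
0.915 -4.091 3.078

after link 1: o_1 = (-4.3301, -2.5000, 1.0000)
after link 2: o_2 = (-4.4425, -3.7196, 1.7071)
after link 3: o_3 = (-3.4942, -4.3268, -0.2247)
after link 4: o_4 = (-5.4514, -5.4568, 4.3461)
after link 5: o_5 = (-2.2014, -5.8898, 2.8461)
after link 6: o_6 = (0.9146, -4.0908, 3.0781)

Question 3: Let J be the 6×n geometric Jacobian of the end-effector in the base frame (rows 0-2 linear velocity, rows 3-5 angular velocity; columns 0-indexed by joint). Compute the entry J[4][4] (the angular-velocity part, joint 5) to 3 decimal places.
-0.866

axis z_4 = (0.5000,-0.8660,-0.0000); lever o_n−o_4 = (6.3660,1.3660,-1.2679)
cross product → J_v[:, 4] = (1.0981,0.6340,6.1962)
J_ω[:, 4] = z_4
entry J[4][4] = -0.8660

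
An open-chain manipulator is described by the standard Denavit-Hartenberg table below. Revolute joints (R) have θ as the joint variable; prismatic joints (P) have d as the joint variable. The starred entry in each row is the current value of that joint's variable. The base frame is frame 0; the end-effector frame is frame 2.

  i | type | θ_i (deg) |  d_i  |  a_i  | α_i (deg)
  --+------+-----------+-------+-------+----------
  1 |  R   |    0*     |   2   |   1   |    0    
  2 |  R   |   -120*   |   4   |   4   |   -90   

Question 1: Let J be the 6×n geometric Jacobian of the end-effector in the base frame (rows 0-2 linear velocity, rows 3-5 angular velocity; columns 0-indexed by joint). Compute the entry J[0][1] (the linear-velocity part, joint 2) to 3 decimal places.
axis z_1 = (0.0000,0.0000,1.0000); lever o_n−o_1 = (-2.0000,-3.4641,4.0000)
cross product → J_v[:, 1] = (3.4641,-2.0000,0.0000)
J_ω[:, 1] = z_1
entry J[0][1] = 3.4641

3.464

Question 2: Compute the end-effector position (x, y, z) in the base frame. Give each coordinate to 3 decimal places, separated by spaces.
-1.000 -3.464 6.000

after link 1: o_1 = (1.0000, 0.0000, 2.0000)
after link 2: o_2 = (-1.0000, -3.4641, 6.0000)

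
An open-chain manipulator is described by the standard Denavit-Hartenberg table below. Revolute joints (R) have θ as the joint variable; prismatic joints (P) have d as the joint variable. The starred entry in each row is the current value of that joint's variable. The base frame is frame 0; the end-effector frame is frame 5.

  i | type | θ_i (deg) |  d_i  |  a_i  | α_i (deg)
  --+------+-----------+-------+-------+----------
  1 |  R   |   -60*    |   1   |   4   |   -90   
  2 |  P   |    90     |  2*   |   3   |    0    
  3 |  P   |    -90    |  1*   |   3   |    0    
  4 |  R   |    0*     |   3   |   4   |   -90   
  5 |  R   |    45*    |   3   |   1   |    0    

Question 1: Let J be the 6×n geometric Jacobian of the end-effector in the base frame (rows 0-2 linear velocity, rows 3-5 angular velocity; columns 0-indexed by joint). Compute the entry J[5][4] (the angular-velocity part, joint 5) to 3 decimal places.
axis z_4 = (0.0000,0.0000,-1.0000); lever o_n−o_4 = (-0.2588,-0.9659,-3.0000)
cross product → J_v[:, 4] = (-0.9659,0.2588,-0.0000)
J_ω[:, 4] = z_4
entry J[5][4] = -1.0000

-1.000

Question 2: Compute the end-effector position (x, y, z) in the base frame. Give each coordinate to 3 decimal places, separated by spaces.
10.437 -7.492 -5.000

after link 1: o_1 = (2.0000, -3.4641, 1.0000)
after link 2: o_2 = (3.7321, -2.4641, -2.0000)
after link 3: o_3 = (6.0981, -4.5622, -2.0000)
after link 4: o_4 = (10.6962, -6.5263, -2.0000)
after link 5: o_5 = (10.4373, -7.4922, -5.0000)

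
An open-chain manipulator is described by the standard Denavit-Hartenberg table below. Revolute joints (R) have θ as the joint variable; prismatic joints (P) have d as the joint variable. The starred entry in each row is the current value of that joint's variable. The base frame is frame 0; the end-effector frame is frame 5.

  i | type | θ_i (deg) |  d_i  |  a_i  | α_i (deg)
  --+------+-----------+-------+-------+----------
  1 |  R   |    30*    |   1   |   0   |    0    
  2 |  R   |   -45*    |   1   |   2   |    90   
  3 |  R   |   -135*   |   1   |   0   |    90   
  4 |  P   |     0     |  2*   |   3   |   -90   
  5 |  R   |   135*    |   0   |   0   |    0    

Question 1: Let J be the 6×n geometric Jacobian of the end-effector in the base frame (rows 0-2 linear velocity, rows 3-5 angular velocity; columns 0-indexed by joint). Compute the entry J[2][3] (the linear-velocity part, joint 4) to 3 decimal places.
prismatic axis z_3 = (-0.6830,0.1830,0.7071)
J_v[:, 3] = z_3; J_ω[:, 3] = (0,0,0)
entry J[2][3] = 0.7071

0.707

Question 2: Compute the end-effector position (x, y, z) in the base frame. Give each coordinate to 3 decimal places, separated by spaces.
-1.742 -0.569 1.293

after link 1: o_1 = (0.0000, 0.0000, 1.0000)
after link 2: o_2 = (1.9319, -0.5176, 2.0000)
after link 3: o_3 = (1.6730, -1.4836, 2.0000)
after link 4: o_4 = (-1.7420, -0.5685, 1.2929)
after link 5: o_5 = (-1.7420, -0.5685, 1.2929)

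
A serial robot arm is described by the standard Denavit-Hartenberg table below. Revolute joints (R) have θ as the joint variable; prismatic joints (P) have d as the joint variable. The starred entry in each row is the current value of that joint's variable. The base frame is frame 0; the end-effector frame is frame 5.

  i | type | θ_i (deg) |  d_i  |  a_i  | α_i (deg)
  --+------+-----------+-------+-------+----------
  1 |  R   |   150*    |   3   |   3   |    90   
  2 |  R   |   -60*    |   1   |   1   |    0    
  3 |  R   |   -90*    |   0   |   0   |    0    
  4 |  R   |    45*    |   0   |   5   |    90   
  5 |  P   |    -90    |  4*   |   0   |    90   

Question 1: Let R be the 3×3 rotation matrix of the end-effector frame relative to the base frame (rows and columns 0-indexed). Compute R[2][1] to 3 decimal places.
0.259

End-effector y-axis (col 1 of R) = (0.8365,-0.4830,0.2588)
R[2][1] = 0.2588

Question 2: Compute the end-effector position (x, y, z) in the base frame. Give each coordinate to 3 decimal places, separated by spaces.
1.936 0.037 -1.660

after link 1: o_1 = (-2.5981, 1.5000, 3.0000)
after link 2: o_2 = (-2.5311, 2.6160, 2.1340)
after link 3: o_3 = (-2.5311, 2.6160, 2.1340)
after link 4: o_4 = (-1.4104, 1.9690, -2.6957)
after link 5: o_5 = (1.9357, 0.0371, -1.6604)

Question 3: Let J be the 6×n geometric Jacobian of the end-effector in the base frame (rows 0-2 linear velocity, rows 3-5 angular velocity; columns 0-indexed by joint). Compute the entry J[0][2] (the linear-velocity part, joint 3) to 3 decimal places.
-3.286

axis z_2 = (0.5000,0.8660,0.0000); lever o_n−o_2 = (4.4668,-2.5789,-3.7944)
cross product → J_v[:, 2] = (-3.2860,1.8972,-5.1578)
J_ω[:, 2] = z_2
entry J[0][2] = -3.2860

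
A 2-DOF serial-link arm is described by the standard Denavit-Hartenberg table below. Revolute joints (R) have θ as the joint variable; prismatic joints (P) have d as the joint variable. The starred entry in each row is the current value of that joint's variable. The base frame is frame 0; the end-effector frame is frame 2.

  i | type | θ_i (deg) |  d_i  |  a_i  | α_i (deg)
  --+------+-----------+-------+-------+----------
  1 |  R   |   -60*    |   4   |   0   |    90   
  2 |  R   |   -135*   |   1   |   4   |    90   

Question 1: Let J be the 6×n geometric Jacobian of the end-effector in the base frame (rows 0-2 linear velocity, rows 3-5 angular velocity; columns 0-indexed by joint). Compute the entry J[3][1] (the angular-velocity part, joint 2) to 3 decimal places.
axis z_1 = (-0.8660,-0.5000,0.0000); lever o_n−o_1 = (-2.2802,1.9495,-2.8284)
cross product → J_v[:, 1] = (1.4142,-2.4495,-2.8284)
J_ω[:, 1] = z_1
entry J[3][1] = -0.8660

-0.866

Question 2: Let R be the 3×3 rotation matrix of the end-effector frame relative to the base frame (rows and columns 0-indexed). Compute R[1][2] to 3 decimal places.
End-effector z-axis (col 2 of R) = (-0.3536,0.6124,0.7071)
R[1][2] = 0.6124

0.612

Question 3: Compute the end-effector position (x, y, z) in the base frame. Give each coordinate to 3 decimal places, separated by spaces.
after link 1: o_1 = (0.0000, 0.0000, 4.0000)
after link 2: o_2 = (-2.2802, 1.9495, 1.1716)

-2.280 1.949 1.172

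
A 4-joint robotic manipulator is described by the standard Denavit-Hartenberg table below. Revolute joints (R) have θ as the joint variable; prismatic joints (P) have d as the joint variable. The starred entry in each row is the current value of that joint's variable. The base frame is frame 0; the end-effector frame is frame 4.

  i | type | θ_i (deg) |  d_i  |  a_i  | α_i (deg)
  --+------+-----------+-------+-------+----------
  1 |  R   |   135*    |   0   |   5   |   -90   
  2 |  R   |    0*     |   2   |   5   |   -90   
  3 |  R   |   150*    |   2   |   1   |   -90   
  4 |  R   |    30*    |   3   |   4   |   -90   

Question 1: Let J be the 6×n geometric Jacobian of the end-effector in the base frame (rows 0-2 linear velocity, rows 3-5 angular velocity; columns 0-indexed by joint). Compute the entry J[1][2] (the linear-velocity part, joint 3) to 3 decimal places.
axis z_2 = (-0.0000,-0.0000,-1.0000); lever o_n−o_2 = (3.5355,-4.0532,-0.0000)
cross product → J_v[:, 2] = (-4.0532,-3.5355,0.0000)
J_ω[:, 2] = z_2
entry J[1][2] = -3.5355

-3.536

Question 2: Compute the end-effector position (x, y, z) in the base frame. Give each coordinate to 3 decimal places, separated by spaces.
after link 1: o_1 = (-3.5355, 3.5355, 0.0000)
after link 2: o_2 = (-8.4853, 5.6569, 0.0000)
after link 3: o_3 = (-7.5194, 5.3980, -2.0000)
after link 4: o_4 = (-4.9497, 1.6037, -0.0000)

-4.950 1.604 -0.000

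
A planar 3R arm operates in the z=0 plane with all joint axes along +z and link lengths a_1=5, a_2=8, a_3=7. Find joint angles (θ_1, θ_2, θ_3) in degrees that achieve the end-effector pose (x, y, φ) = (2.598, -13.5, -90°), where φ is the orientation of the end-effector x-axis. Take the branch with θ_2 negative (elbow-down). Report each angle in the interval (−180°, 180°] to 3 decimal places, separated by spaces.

13.573 -120.000 16.427

wrist centre = target − a_3·(cos φ, sin φ) = (2.5980, -6.5000)
cos θ_2 = (48.9996−5²−8²)/(2·5·8) = -0.5000; θ_2 = -120.0003° (elbow-down)
β = atan2(-6.5000,2.5980) = -68.2138°; ψ = atan2(-6.9282,1.0000) = -81.7871°
θ_1 = β − ψ = 13.5733°
θ_3 = φ − θ_1 − θ_2 = 16.4270° (wrapped to (-180°,180°])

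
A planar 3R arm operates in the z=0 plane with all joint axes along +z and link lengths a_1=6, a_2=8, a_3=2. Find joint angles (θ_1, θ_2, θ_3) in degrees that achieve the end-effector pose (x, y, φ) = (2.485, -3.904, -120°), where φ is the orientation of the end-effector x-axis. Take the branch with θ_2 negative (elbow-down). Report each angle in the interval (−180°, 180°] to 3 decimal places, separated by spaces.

wrist centre = target − a_3·(cos φ, sin φ) = (3.4850, -2.1719)
cos θ_2 = (16.8626−6²−8²)/(2·6·8) = -0.8660; θ_2 = -149.9988° (elbow-down)
β = atan2(-2.1719,3.4850) = -31.9323°; ψ = atan2(-4.0001,-0.9281) = -103.0627°
θ_1 = β − ψ = 71.1304°
θ_3 = φ − θ_1 − θ_2 = -41.1316° (wrapped to (-180°,180°])

71.130 -149.999 -41.132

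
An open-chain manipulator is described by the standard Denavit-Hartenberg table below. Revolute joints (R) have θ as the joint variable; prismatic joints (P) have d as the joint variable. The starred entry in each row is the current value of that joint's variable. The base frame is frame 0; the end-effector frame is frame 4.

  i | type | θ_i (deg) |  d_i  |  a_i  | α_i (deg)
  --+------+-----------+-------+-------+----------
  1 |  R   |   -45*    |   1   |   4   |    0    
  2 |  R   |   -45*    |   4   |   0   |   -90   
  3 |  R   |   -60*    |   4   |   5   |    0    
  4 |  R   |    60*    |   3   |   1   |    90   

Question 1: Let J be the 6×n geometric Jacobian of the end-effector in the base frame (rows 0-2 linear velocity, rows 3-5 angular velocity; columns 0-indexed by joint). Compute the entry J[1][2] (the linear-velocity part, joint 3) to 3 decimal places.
axis z_2 = (1.0000,0.0000,0.0000); lever o_n−o_2 = (7.0000,-3.5000,4.3301)
cross product → J_v[:, 2] = (0.0000,-4.3301,-3.5000)
J_ω[:, 2] = z_2
entry J[1][2] = -4.3301

-4.330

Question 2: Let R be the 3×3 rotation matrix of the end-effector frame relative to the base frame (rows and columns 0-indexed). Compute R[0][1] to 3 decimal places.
End-effector y-axis (col 1 of R) = (1.0000,0.0000,0.0000)
R[0][1] = 1.0000

1.000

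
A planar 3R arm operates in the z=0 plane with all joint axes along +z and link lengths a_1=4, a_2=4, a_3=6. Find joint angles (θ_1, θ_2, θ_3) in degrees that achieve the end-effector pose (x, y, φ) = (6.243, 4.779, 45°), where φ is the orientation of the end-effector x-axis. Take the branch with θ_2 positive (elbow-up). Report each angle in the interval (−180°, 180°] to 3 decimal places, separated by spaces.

wrist centre = target − a_3·(cos φ, sin φ) = (2.0004, 0.5364)
cos θ_2 = (4.2891−4²−4²)/(2·4·4) = -0.8660; θ_2 = 149.9931° (elbow-up)
β = atan2(0.5364,2.0004) = 15.0097°; ψ = atan2(2.0004,0.5361) = 74.9965°
θ_1 = β − ψ = -59.9868°
θ_3 = φ − θ_1 − θ_2 = -45.0063° (wrapped to (-180°,180°])

-59.987 149.993 -45.006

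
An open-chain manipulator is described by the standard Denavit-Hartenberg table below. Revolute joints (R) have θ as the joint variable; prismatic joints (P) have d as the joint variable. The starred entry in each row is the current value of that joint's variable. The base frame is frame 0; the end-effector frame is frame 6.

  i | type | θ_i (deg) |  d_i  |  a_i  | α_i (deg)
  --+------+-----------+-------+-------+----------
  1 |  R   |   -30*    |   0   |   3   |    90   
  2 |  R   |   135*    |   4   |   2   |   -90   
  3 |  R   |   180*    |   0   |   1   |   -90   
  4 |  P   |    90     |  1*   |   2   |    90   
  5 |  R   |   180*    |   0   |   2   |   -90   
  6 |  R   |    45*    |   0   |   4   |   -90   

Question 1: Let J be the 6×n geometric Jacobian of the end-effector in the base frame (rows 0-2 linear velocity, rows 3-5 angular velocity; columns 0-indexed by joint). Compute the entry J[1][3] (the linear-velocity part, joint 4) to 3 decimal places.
prismatic axis z_3 = (-0.5000,-0.8660,-0.0000)
J_v[:, 3] = z_3; J_ω[:, 3] = (0,0,0)
entry J[1][3] = -0.8660

-0.866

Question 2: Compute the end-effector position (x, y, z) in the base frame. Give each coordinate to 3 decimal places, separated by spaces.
after link 1: o_1 = (2.5981, -1.5000, 0.0000)
after link 2: o_2 = (-0.6267, -4.2570, 1.4142)
after link 3: o_3 = (-0.0143, -4.6105, 0.7071)
after link 4: o_4 = (0.7104, -6.1837, 2.1213)
after link 5: o_5 = (-0.5143, -5.4766, 0.7071)
after link 6: o_6 = (-3.9784, -3.4766, 0.7071)

-3.978 -3.477 0.707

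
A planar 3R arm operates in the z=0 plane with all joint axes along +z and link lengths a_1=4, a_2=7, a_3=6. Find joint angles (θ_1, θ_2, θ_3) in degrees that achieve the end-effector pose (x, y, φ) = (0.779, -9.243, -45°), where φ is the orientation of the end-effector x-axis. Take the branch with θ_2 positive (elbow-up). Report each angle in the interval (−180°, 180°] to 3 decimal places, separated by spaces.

150.006 120.000 44.995

wrist centre = target − a_3·(cos φ, sin φ) = (-3.4636, -5.0004)
cos θ_2 = (37.0004−4²−7²)/(2·4·7) = -0.5000; θ_2 = 119.9995° (elbow-up)
β = atan2(-5.0004,-3.4636) = -124.7095°; ψ = atan2(6.0622,0.5001) = 85.2845°
θ_1 = β − ψ = -209.9941°
θ_3 = φ − θ_1 − θ_2 = 44.9945° (wrapped to (-180°,180°])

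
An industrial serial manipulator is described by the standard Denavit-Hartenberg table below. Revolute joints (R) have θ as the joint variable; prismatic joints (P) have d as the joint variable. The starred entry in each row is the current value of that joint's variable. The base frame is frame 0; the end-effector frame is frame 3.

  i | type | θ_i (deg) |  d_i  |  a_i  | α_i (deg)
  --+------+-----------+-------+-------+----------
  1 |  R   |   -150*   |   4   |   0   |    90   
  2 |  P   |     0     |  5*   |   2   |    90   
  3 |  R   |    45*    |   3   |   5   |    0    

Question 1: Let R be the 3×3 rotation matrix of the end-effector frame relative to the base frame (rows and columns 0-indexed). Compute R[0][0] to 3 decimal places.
End-effector x-axis (col 0 of R) = (-0.9659,0.2588,0.0000)
R[0][0] = -0.9659

-0.966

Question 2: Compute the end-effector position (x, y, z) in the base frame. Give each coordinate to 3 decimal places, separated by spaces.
-9.062 4.624 1.000

after link 1: o_1 = (0.0000, 0.0000, 4.0000)
after link 2: o_2 = (-4.2321, 3.3301, 4.0000)
after link 3: o_3 = (-9.0617, 4.6242, 1.0000)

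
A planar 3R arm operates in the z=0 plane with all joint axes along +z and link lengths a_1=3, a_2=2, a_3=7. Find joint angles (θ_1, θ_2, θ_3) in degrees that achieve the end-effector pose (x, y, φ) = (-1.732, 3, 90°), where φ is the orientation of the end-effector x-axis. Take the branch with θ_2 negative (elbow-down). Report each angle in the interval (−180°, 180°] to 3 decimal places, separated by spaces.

-89.999 -60.001 -120.000

wrist centre = target − a_3·(cos φ, sin φ) = (-1.7320, -4.0000)
cos θ_2 = (18.9998−3²−2²)/(2·3·2) = 0.5000; θ_2 = -60.0010° (elbow-down)
β = atan2(-4.0000,-1.7320) = -113.4126°; ψ = atan2(-1.7321,4.0000) = -23.4136°
θ_1 = β − ψ = -89.9990°
θ_3 = φ − θ_1 − θ_2 = -120.0000° (wrapped to (-180°,180°])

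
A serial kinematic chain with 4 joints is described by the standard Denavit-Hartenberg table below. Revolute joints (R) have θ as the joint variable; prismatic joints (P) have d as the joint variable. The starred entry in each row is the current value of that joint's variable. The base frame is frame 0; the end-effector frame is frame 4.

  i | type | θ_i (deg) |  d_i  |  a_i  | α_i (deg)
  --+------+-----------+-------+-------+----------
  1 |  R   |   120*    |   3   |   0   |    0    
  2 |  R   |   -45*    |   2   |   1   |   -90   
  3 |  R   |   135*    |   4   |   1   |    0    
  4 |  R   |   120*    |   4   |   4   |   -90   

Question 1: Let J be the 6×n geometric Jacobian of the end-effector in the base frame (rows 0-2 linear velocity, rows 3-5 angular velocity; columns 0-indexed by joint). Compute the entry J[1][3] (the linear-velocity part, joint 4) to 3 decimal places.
3.732

axis z_3 = (-0.9659,0.2588,0.0000); lever o_n−o_3 = (-4.1317,0.0353,3.8637)
cross product → J_v[:, 3] = (1.0000,3.7321,1.0353)
J_ω[:, 3] = z_3
entry J[1][3] = 3.7321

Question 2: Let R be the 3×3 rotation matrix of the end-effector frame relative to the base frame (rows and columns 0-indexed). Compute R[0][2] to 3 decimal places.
0.250

End-effector z-axis (col 2 of R) = (0.2500,0.9330,0.2588)
R[0][2] = 0.2500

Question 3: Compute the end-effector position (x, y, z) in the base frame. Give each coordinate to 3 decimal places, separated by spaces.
-7.920 1.353 8.157

after link 1: o_1 = (0.0000, 0.0000, 3.0000)
after link 2: o_2 = (0.2588, 0.9659, 5.0000)
after link 3: o_3 = (-3.7879, 1.3182, 4.2929)
after link 4: o_4 = (-7.9195, 1.3535, 8.1566)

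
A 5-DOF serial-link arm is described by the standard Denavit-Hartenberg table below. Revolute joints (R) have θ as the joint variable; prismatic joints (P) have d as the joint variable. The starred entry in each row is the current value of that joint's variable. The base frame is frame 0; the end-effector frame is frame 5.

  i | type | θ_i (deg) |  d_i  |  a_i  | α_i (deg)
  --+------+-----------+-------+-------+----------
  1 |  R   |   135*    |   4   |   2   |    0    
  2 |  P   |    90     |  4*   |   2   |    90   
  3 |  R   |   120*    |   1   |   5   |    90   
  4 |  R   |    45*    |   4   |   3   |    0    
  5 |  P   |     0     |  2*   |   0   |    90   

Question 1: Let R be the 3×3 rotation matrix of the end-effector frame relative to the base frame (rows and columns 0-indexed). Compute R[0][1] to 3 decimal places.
-0.612

End-effector y-axis (col 1 of R) = (-0.6124,-0.6124,0.5000)
R[0][1] = -0.6124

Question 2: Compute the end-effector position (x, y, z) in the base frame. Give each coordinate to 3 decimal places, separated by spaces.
-6.192 1.051 17.167

after link 1: o_1 = (-1.4142, 1.4142, 4.0000)
after link 2: o_2 = (-2.8284, 0.0000, 8.0000)
after link 3: o_3 = (-1.7678, 2.4749, 12.3301)
after link 4: o_4 = (-4.9673, 2.2754, 16.1672)
after link 5: o_5 = (-6.1920, 1.0506, 17.1672)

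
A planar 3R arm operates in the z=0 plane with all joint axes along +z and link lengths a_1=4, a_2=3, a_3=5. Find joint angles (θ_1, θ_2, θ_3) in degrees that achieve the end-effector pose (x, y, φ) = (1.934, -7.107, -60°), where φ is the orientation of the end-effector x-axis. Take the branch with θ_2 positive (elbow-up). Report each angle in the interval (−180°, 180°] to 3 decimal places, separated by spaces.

wrist centre = target − a_3·(cos φ, sin φ) = (-0.5660, -2.7769)
cos θ_2 = (8.0314−4²−3²)/(2·4·3) = -0.7070; θ_2 = 134.9934° (elbow-up)
β = atan2(-2.7769,-0.5660) = -101.5206°; ψ = atan2(2.1216,1.8789) = 48.4709°
θ_1 = β − ψ = -149.9915°
θ_3 = φ − θ_1 − θ_2 = -45.0020° (wrapped to (-180°,180°])

-149.991 134.993 -45.002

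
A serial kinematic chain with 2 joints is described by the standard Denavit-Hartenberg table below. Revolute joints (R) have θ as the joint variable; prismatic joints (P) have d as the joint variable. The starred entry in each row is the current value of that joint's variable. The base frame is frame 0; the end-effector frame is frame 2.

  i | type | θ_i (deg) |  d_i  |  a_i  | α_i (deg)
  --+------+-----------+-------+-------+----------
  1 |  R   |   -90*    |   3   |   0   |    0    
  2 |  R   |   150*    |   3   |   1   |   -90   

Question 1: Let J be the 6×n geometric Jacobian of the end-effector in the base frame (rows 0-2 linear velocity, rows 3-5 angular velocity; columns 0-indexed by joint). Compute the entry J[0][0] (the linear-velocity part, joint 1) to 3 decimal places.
axis z_0 = ẑ; lever o_n−o_0 = (0.5000,0.8660,6.0000)
cross product → J_v[:, 0] = (-0.8660,0.5000,0.0000)
J_ω[:, 0] = z_0
entry J[0][0] = -0.8660

-0.866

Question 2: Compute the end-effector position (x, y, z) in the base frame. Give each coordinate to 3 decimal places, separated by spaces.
0.500 0.866 6.000

after link 1: o_1 = (0.0000, 0.0000, 3.0000)
after link 2: o_2 = (0.5000, 0.8660, 6.0000)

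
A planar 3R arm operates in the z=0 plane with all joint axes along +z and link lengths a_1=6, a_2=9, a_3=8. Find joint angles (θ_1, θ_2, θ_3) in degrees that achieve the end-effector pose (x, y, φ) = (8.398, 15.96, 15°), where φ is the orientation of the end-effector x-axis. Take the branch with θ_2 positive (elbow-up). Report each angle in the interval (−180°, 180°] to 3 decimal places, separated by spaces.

60.000 45.001 -90.000

wrist centre = target − a_3·(cos φ, sin φ) = (0.6706, 13.8894)
cos θ_2 = (193.3665−6²−9²)/(2·6·9) = 0.7071; θ_2 = 45.0008° (elbow-up)
β = atan2(13.8894,0.6706) = 87.2359°; ψ = atan2(6.3641,12.3639) = 27.2362°
θ_1 = β − ψ = 59.9996°
θ_3 = φ − θ_1 − θ_2 = -90.0004° (wrapped to (-180°,180°])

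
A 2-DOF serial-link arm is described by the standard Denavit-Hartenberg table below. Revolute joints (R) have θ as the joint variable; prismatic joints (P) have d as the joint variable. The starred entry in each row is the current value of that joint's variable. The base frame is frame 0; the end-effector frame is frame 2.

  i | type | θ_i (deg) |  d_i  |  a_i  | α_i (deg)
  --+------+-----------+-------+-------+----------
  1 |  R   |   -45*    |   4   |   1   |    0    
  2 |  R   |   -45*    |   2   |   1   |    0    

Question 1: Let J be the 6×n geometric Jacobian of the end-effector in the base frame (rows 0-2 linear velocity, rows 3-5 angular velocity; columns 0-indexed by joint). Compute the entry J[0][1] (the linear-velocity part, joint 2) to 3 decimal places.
1.000

axis z_1 = (0.0000,0.0000,1.0000); lever o_n−o_1 = (0.0000,-1.0000,2.0000)
cross product → J_v[:, 1] = (1.0000,0.0000,-0.0000)
J_ω[:, 1] = z_1
entry J[0][1] = 1.0000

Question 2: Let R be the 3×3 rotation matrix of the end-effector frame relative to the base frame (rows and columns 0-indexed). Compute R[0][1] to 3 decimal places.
End-effector y-axis (col 1 of R) = (1.0000,0.0000,0.0000)
R[0][1] = 1.0000

1.000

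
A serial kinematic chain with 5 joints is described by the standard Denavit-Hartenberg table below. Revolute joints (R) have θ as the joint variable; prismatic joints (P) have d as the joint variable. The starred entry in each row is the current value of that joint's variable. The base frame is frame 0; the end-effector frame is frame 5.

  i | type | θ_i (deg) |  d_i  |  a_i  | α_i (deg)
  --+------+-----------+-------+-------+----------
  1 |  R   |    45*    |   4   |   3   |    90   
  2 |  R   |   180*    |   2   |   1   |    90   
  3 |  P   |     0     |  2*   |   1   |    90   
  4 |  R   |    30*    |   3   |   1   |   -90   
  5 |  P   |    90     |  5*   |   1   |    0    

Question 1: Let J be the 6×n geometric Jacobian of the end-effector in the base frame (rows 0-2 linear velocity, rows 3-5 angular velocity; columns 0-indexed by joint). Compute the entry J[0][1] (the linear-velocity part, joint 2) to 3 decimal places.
axis z_1 = (0.7071,-0.7071,0.0000); lever o_n−o_1 = (-0.2588,-0.2588,6.8301)
cross product → J_v[:, 1] = (-4.8296,-4.8296,-0.3660)
J_ω[:, 1] = z_1
entry J[0][1] = -4.8296

-4.830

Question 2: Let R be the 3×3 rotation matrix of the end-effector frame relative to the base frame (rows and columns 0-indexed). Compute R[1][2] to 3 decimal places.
End-effector z-axis (col 2 of R) = (0.3536,0.3536,0.8660)
R[1][2] = 0.3536

0.354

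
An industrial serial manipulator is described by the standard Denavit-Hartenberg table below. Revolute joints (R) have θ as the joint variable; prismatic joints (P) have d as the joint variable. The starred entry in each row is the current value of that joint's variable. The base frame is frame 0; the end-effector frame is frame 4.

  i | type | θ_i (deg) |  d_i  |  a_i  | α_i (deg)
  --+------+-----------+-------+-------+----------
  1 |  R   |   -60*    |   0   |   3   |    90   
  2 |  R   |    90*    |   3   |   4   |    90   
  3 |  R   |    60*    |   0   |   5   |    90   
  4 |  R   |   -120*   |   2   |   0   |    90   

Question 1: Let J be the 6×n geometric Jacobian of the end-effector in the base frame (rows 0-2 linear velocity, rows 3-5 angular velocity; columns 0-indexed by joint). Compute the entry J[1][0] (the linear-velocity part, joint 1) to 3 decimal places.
-3.982

axis z_0 = ẑ; lever o_n−o_0 = (-3.9821,-5.7631,8.2321)
cross product → J_v[:, 0] = (5.7631,-3.9821,0.0000)
J_ω[:, 0] = z_0
entry J[1][0] = -3.9821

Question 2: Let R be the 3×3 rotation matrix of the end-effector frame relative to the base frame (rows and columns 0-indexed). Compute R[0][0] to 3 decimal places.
End-effector x-axis (col 0 of R) = (-0.0580,0.9665,-0.2500)
R[0][0] = -0.0580

-0.058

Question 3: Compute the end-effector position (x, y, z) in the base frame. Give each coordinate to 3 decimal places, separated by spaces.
-3.982 -5.763 8.232

after link 1: o_1 = (1.5000, -2.5981, 0.0000)
after link 2: o_2 = (-1.0981, -4.0981, 4.0000)
after link 3: o_3 = (-4.8481, -6.2631, 6.5000)
after link 4: o_4 = (-3.9821, -5.7631, 8.2321)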